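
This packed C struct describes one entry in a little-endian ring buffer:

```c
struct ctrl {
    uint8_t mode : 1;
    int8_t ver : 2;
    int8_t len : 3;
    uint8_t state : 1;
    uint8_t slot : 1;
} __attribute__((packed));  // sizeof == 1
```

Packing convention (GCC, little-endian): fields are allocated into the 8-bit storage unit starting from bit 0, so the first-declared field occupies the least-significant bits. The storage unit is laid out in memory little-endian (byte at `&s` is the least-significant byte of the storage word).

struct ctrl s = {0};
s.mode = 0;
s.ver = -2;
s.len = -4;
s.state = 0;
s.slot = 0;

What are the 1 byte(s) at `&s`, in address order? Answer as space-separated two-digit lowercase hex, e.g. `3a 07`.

mode:1 = 0 → 0x0 << 0 → word 0x00
ver:2 = -2 → 0x2 << 1 → word 0x04
len:3 = -4 → 0x4 << 3 → word 0x24
state:1 = 0 → 0x0 << 6 → word 0x24
slot:1 = 0 → 0x0 << 7 → word 0x24
word = 0x24 → little-endian bytes:
  [0]=0x24

24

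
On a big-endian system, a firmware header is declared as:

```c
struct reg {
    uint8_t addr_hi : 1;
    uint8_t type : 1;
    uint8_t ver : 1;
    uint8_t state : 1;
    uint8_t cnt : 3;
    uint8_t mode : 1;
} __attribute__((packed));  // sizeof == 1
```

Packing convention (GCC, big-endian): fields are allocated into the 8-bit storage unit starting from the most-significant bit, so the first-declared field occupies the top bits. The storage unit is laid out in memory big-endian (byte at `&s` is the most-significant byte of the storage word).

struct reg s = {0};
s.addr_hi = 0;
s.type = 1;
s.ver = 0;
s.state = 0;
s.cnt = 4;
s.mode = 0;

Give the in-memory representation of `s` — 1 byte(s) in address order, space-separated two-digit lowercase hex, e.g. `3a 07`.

addr_hi:1 = 0 → 0x0 << 7 → word 0x00
type:1 = 1 → 0x1 << 6 → word 0x40
ver:1 = 0 → 0x0 << 5 → word 0x40
state:1 = 0 → 0x0 << 4 → word 0x40
cnt:3 = 4 → 0x4 << 1 → word 0x48
mode:1 = 0 → 0x0 << 0 → word 0x48
word = 0x48 → big-endian bytes:
  [0]=0x48

48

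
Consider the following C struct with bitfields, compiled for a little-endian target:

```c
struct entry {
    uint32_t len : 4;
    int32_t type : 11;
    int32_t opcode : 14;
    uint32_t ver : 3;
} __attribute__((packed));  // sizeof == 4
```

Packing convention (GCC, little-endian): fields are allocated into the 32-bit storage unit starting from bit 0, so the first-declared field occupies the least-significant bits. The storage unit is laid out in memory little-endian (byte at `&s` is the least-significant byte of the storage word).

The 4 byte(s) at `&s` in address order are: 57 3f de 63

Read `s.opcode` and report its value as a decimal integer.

[0]=0x57 [1]=0x3f [2]=0xde [3]=0x63 (little-endian) → word 0x63de3f57
len [0+:4] = (word>>0) & 0xf = 7
type [4+:11] = (word>>4) & 0x7ff = 1013
opcode [15+:14] = (word>>15) & 0x3fff = 1980  ←
ver [29+:3] = (word>>29) & 0x7 = 3
opcode signed 14b, MSB=0: value = 1980

1980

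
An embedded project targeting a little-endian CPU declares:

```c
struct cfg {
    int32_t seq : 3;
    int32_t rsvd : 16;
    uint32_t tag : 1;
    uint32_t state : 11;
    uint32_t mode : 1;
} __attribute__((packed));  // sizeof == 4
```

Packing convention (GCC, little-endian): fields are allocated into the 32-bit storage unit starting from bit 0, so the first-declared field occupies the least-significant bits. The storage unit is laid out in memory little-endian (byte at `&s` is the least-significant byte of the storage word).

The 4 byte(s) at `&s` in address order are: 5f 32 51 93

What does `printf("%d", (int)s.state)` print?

309

[0]=0x5f [1]=0x32 [2]=0x51 [3]=0x93 (little-endian) → word 0x9351325f
seq [0+:3] = (word>>0) & 0x7 = 7
rsvd [3+:16] = (word>>3) & 0xffff = 9803
tag [19+:1] = (word>>19) & 0x1 = 0
state [20+:11] = (word>>20) & 0x7ff = 309  ←
mode [31+:1] = (word>>31) & 0x1 = 1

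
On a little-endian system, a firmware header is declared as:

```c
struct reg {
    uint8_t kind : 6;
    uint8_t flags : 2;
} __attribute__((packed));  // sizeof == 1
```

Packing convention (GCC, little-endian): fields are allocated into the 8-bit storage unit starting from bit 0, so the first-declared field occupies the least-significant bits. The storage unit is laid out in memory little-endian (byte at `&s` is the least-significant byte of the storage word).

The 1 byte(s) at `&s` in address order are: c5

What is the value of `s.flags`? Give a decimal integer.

[0]=0xc5 (little-endian) → word 0xc5
kind [0+:6] = (word>>0) & 0x3f = 5
flags [6+:2] = (word>>6) & 0x3 = 3  ←

3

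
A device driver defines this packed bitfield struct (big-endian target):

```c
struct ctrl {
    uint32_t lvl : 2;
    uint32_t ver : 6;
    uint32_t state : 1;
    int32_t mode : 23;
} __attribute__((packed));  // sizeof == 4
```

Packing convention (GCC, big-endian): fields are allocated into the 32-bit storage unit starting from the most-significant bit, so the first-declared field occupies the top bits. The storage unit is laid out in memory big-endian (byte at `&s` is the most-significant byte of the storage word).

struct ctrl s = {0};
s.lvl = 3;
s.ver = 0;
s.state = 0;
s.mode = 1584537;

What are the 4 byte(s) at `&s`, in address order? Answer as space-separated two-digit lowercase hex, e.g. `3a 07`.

c0 18 2d 99

lvl (2b) val=3 bits=0x3 at bit 30: 0xc0000000
ver (6b) val=0 bits=0x0 at bit 24: 0xc0000000
state (1b) val=0 bits=0x0 at bit 23: 0xc0000000
mode (23b) val=1584537 bits=0x182d99 at bit 0: 0xc0182d99
word = 0xc0182d99 → big-endian bytes:
  [0]=0xc0  [1]=0x18  [2]=0x2d  [3]=0x99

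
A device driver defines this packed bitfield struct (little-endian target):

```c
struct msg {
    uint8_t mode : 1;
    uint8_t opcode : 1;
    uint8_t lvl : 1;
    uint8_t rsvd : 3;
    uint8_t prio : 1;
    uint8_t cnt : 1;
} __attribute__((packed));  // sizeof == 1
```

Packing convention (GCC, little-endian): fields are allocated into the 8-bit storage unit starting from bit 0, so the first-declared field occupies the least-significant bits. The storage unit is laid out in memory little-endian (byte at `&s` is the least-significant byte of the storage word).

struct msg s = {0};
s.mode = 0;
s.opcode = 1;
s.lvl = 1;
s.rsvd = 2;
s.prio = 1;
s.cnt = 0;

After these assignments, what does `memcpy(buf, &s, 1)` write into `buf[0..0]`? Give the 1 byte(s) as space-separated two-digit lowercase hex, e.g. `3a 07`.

56

mode:1 = 0 → 0x0 << 0 → word 0x00
opcode:1 = 1 → 0x1 << 1 → word 0x02
lvl:1 = 1 → 0x1 << 2 → word 0x06
rsvd:3 = 2 → 0x2 << 3 → word 0x16
prio:1 = 1 → 0x1 << 6 → word 0x56
cnt:1 = 0 → 0x0 << 7 → word 0x56
word = 0x56 → little-endian bytes:
  [0]=0x56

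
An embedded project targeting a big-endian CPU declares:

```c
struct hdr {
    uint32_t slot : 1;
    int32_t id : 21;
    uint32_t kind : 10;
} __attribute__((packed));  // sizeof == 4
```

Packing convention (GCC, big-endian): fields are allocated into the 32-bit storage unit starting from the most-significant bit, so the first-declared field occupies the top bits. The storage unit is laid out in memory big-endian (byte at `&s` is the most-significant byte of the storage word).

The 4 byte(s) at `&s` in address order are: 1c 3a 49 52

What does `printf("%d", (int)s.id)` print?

[0]=0x1c [1]=0x3a [2]=0x49 [3]=0x52 (big-endian) → word 0x1c3a4952
slot [31+:1] = (word>>31) & 0x1 = 0
id [10+:21] = (word>>10) & 0x1fffff = 462482  ←
kind [0+:10] = (word>>0) & 0x3ff = 338
id signed 21b, MSB=0: value = 462482

462482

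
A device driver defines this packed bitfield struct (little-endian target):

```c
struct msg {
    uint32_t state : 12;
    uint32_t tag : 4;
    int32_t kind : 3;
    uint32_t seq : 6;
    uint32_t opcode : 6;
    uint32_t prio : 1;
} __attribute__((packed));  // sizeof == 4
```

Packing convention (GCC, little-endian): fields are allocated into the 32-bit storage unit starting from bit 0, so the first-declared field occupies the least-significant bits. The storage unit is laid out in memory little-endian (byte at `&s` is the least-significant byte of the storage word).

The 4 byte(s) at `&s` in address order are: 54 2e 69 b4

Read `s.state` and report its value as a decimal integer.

3668

[0]=0x54 [1]=0x2e [2]=0x69 [3]=0xb4 (little-endian) → word 0xb4692e54
state [0+:12] = (word>>0) & 0xfff = 3668  ←
tag [12+:4] = (word>>12) & 0xf = 2
kind [16+:3] = (word>>16) & 0x7 = 1
seq [19+:6] = (word>>19) & 0x3f = 13
opcode [25+:6] = (word>>25) & 0x3f = 26
prio [31+:1] = (word>>31) & 0x1 = 1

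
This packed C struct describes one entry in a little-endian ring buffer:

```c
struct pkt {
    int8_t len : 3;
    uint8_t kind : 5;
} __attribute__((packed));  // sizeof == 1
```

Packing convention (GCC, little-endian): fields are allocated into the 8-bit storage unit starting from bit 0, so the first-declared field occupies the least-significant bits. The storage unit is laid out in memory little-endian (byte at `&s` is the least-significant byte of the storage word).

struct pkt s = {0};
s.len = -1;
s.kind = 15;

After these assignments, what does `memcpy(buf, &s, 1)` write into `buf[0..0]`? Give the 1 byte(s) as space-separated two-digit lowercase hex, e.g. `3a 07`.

len (3b) val=-1 bits=0x7 at bit 0: 0x07
kind (5b) val=15 bits=0xf at bit 3: 0x7f
word = 0x7f → little-endian bytes:
  [0]=0x7f

7f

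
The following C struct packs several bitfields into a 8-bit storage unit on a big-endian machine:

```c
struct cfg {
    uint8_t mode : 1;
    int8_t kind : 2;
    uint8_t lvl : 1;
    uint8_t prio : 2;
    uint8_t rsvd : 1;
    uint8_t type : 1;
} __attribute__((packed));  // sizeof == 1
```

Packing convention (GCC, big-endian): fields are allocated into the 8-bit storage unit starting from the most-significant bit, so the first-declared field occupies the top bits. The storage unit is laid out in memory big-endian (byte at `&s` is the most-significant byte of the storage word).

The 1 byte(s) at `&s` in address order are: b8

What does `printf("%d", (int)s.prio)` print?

2

[0]=0xb8 (big-endian) → word 0xb8
mode:1 @ bit 7 → (0xb8>>7)&0x1 = 0x1
kind:2 @ bit 5 → (0xb8>>5)&0x3 = 0x1
lvl:1 @ bit 4 → (0xb8>>4)&0x1 = 0x1
prio:2 @ bit 2 → (0xb8>>2)&0x3 = 0x2  ←
rsvd:1 @ bit 1 → (0xb8>>1)&0x1 = 0x0
type:1 @ bit 0 → (0xb8>>0)&0x1 = 0x0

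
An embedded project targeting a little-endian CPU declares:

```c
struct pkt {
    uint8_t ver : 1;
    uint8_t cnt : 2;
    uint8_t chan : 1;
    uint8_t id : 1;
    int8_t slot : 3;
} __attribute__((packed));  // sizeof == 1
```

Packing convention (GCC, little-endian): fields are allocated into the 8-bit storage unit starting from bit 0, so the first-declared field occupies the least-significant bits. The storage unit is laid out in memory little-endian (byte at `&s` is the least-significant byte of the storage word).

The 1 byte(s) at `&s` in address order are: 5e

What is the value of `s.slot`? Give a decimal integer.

2

[0]=0x5e (little-endian) → word 0x5e
ver:1 @ bit 0 → (0x5e>>0)&0x1 = 0x0
cnt:2 @ bit 1 → (0x5e>>1)&0x3 = 0x3
chan:1 @ bit 3 → (0x5e>>3)&0x1 = 0x1
id:1 @ bit 4 → (0x5e>>4)&0x1 = 0x1
slot:3 @ bit 5 → (0x5e>>5)&0x7 = 0x2  ←
slot signed 3b, MSB=0: value = 2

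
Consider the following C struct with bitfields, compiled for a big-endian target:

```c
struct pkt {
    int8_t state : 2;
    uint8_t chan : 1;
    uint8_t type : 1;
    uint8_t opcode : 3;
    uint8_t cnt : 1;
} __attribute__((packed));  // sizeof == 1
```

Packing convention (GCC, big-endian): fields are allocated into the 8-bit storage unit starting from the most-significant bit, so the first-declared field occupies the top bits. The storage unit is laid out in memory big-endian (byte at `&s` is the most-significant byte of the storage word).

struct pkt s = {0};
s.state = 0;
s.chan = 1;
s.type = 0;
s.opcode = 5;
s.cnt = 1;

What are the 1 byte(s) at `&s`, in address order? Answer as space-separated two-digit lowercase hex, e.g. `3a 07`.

2b

[6+:2] state=0 & 0x3 = 0x0; word=0x00
[5+:1] chan=1 & 0x1 = 0x1; word=0x20
[4+:1] type=0 & 0x1 = 0x0; word=0x20
[1+:3] opcode=5 & 0x7 = 0x5; word=0x2a
[0+:1] cnt=1 & 0x1 = 0x1; word=0x2b
word = 0x2b → big-endian bytes:
  [0]=0x2b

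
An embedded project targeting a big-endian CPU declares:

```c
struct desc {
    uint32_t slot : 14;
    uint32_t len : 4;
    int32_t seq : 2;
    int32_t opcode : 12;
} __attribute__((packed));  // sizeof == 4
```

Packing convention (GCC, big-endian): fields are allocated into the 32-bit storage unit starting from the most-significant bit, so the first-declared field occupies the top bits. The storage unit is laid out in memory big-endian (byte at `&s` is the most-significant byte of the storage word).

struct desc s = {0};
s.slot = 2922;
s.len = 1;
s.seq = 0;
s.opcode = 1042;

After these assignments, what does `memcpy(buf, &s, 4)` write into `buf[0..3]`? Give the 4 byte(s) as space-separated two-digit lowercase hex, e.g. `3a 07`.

slot:14 = 2922 → 0xb6a << 18 → word 0x2da80000
len:4 = 1 → 0x1 << 14 → word 0x2da84000
seq:2 = 0 → 0x0 << 12 → word 0x2da84000
opcode:12 = 1042 → 0x412 << 0 → word 0x2da84412
word = 0x2da84412 → big-endian bytes:
  [0]=0x2d  [1]=0xa8  [2]=0x44  [3]=0x12

2d a8 44 12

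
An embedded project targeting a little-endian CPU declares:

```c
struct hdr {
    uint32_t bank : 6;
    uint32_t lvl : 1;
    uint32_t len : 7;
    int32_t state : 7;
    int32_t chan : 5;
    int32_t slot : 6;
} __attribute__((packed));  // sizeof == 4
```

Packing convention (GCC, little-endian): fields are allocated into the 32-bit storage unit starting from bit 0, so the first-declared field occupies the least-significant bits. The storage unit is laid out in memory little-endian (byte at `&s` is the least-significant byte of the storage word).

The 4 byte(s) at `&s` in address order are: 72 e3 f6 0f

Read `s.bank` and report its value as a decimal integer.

50

[0]=0x72 [1]=0xe3 [2]=0xf6 [3]=0x0f (little-endian) → word 0x0ff6e372
bank:6 @ bit 0 → (0x0ff6e372>>0)&0x3f = 0x32  ←
lvl:1 @ bit 6 → (0x0ff6e372>>6)&0x1 = 0x1
len:7 @ bit 7 → (0x0ff6e372>>7)&0x7f = 0x46
state:7 @ bit 14 → (0x0ff6e372>>14)&0x7f = 0x5b
chan:5 @ bit 21 → (0x0ff6e372>>21)&0x1f = 0x1f
slot:6 @ bit 26 → (0x0ff6e372>>26)&0x3f = 0x3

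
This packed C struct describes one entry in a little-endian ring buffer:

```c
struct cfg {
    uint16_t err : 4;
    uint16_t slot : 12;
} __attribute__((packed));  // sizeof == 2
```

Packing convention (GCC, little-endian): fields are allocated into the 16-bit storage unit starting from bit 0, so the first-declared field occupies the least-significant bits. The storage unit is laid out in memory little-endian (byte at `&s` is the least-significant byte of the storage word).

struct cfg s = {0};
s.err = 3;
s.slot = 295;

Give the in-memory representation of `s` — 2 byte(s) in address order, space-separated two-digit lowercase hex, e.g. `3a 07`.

73 12

err (4b) val=3 bits=0x3 at bit 0: 0x0003
slot (12b) val=295 bits=0x127 at bit 4: 0x1273
word = 0x1273 → little-endian bytes:
  [0]=0x73  [1]=0x12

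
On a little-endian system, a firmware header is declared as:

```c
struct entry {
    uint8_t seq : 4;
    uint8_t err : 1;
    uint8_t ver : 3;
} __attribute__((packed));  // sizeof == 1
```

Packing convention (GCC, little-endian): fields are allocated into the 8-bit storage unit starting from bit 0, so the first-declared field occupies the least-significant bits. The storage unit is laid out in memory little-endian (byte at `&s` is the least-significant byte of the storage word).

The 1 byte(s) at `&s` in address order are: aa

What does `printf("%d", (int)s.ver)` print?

[0]=0xaa (little-endian) → word 0xaa
seq:4 @ bit 0 → (0xaa>>0)&0xf = 0xa
err:1 @ bit 4 → (0xaa>>4)&0x1 = 0x0
ver:3 @ bit 5 → (0xaa>>5)&0x7 = 0x5  ←

5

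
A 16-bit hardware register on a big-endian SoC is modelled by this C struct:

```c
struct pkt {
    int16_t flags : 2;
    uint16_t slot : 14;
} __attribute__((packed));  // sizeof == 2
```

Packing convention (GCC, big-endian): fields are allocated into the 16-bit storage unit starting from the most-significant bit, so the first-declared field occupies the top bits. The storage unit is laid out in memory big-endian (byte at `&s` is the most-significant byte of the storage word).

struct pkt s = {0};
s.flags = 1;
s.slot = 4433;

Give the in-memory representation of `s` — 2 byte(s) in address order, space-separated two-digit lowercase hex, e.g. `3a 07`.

flags:2 = 1 → 0x1 << 14 → word 0x4000
slot:14 = 4433 → 0x1151 << 0 → word 0x5151
word = 0x5151 → big-endian bytes:
  [0]=0x51  [1]=0x51

51 51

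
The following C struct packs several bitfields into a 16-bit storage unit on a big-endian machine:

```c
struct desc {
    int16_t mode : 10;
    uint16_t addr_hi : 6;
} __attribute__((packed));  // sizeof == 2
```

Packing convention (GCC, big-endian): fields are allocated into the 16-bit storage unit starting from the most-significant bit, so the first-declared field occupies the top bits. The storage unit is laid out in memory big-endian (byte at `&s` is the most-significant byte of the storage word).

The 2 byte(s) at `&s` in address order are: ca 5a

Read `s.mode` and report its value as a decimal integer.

[0]=0xca [1]=0x5a (big-endian) → word 0xca5a
mode:10 @ bit 6 → (0xca5a>>6)&0x3ff = 0x329  ←
addr_hi:6 @ bit 0 → (0xca5a>>0)&0x3f = 0x1a
mode signed 10b, MSB=1: 809 - 1024 = -215

-215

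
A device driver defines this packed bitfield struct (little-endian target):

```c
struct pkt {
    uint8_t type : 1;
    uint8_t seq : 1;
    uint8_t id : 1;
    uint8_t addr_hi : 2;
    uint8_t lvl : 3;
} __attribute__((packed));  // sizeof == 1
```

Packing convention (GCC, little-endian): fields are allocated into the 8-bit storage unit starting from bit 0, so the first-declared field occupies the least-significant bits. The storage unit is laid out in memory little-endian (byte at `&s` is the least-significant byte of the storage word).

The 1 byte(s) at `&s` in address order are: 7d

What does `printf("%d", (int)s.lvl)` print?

3

[0]=0x7d (little-endian) → word 0x7d
type:1 @ bit 0 → (0x7d>>0)&0x1 = 0x1
seq:1 @ bit 1 → (0x7d>>1)&0x1 = 0x0
id:1 @ bit 2 → (0x7d>>2)&0x1 = 0x1
addr_hi:2 @ bit 3 → (0x7d>>3)&0x3 = 0x3
lvl:3 @ bit 5 → (0x7d>>5)&0x7 = 0x3  ←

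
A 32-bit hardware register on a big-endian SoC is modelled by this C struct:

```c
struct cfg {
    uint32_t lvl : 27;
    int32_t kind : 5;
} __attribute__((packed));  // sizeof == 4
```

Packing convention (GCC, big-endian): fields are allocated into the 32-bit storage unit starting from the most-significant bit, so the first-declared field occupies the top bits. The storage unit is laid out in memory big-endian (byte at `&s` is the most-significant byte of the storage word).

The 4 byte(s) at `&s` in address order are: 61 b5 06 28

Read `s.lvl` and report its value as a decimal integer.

[0]=0x61 [1]=0xb5 [2]=0x06 [3]=0x28 (big-endian) → word 0x61b50628
lvl:27 @ bit 5 → (0x61b50628>>5)&0x7ffffff = 0x30da831  ←
kind:5 @ bit 0 → (0x61b50628>>0)&0x1f = 0x8

51226673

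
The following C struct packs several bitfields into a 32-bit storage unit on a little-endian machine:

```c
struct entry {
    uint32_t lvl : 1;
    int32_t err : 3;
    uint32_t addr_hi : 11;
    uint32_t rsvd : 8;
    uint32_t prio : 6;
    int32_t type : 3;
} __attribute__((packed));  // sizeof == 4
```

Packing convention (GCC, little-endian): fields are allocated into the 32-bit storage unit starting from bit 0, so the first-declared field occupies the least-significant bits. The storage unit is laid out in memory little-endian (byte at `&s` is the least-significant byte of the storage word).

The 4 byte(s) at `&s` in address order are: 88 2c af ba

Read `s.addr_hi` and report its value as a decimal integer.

[0]=0x88 [1]=0x2c [2]=0xaf [3]=0xba (little-endian) → word 0xbaaf2c88
lvl [0+:1] = (word>>0) & 0x1 = 0
err [1+:3] = (word>>1) & 0x7 = 4
addr_hi [4+:11] = (word>>4) & 0x7ff = 712  ←
rsvd [15+:8] = (word>>15) & 0xff = 94
prio [23+:6] = (word>>23) & 0x3f = 53
type [29+:3] = (word>>29) & 0x7 = 5

712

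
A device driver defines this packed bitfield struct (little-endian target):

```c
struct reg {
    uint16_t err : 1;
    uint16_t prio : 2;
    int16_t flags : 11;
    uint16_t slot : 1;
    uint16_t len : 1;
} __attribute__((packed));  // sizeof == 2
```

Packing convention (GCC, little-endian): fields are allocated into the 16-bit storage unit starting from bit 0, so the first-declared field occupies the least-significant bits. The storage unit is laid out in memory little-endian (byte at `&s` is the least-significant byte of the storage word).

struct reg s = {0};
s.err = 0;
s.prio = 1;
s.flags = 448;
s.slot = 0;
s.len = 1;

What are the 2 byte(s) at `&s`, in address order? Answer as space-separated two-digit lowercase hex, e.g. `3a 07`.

02 8e

err:1 = 0 → 0x0 << 0 → word 0x0000
prio:2 = 1 → 0x1 << 1 → word 0x0002
flags:11 = 448 → 0x1c0 << 3 → word 0x0e02
slot:1 = 0 → 0x0 << 14 → word 0x0e02
len:1 = 1 → 0x1 << 15 → word 0x8e02
word = 0x8e02 → little-endian bytes:
  [0]=0x02  [1]=0x8e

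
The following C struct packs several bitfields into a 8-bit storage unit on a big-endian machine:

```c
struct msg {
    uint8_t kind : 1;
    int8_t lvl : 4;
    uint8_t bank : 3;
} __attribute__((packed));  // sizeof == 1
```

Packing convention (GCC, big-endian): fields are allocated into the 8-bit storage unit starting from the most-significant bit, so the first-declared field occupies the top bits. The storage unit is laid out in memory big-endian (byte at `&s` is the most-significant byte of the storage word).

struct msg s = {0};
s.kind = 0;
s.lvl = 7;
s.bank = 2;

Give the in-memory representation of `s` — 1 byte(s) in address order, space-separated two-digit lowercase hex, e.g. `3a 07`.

kind:1 = 0 → 0x0 << 7 → word 0x00
lvl:4 = 7 → 0x7 << 3 → word 0x38
bank:3 = 2 → 0x2 << 0 → word 0x3a
word = 0x3a → big-endian bytes:
  [0]=0x3a

3a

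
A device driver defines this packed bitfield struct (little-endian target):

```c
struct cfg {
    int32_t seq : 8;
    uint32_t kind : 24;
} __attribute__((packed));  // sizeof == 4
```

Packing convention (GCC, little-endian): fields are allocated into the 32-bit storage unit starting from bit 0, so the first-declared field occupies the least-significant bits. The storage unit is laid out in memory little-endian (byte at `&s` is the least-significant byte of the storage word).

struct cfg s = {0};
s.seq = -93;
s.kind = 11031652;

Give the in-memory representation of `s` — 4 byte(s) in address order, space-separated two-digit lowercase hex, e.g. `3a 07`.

a3 64 54 a8

seq:8 = -93 → 0xa3 << 0 → word 0x000000a3
kind:24 = 11031652 → 0xa85464 << 8 → word 0xa85464a3
word = 0xa85464a3 → little-endian bytes:
  [0]=0xa3  [1]=0x64  [2]=0x54  [3]=0xa8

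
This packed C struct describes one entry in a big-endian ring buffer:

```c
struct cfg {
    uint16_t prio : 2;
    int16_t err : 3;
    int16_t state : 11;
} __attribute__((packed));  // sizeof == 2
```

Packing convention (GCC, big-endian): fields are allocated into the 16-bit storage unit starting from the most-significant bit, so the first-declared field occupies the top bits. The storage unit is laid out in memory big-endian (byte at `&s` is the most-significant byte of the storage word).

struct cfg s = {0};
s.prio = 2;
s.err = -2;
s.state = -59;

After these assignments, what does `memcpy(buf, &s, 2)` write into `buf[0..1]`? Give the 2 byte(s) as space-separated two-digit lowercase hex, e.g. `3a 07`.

[14+:2] prio=2 & 0x3 = 0x2; word=0x8000
[11+:3] err=-2 & 0x7 = 0x6; word=0xb000
[0+:11] state=-59 & 0x7ff = 0x7c5; word=0xb7c5
word = 0xb7c5 → big-endian bytes:
  [0]=0xb7  [1]=0xc5

b7 c5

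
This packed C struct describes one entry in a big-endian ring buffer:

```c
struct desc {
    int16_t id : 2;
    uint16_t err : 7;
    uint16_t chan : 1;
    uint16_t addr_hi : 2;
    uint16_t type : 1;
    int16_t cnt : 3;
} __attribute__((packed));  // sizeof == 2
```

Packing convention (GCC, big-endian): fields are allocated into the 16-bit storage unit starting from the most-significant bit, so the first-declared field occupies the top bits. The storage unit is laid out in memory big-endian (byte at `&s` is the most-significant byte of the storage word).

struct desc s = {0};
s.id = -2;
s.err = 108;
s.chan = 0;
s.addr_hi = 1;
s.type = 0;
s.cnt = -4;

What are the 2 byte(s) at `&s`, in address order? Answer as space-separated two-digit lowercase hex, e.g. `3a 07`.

b6 14

id:2 = -2 → 0x2 << 14 → word 0x8000
err:7 = 108 → 0x6c << 7 → word 0xb600
chan:1 = 0 → 0x0 << 6 → word 0xb600
addr_hi:2 = 1 → 0x1 << 4 → word 0xb610
type:1 = 0 → 0x0 << 3 → word 0xb610
cnt:3 = -4 → 0x4 << 0 → word 0xb614
word = 0xb614 → big-endian bytes:
  [0]=0xb6  [1]=0x14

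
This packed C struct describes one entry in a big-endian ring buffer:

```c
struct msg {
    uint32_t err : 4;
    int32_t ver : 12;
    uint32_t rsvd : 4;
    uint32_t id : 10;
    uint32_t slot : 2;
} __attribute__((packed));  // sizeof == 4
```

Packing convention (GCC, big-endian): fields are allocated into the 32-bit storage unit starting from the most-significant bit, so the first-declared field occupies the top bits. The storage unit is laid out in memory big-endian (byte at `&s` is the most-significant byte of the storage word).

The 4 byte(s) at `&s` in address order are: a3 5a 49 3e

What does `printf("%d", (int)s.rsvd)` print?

4

[0]=0xa3 [1]=0x5a [2]=0x49 [3]=0x3e (big-endian) → word 0xa35a493e
err [28+:4] = (word>>28) & 0xf = 10
ver [16+:12] = (word>>16) & 0xfff = 858
rsvd [12+:4] = (word>>12) & 0xf = 4  ←
id [2+:10] = (word>>2) & 0x3ff = 591
slot [0+:2] = (word>>0) & 0x3 = 2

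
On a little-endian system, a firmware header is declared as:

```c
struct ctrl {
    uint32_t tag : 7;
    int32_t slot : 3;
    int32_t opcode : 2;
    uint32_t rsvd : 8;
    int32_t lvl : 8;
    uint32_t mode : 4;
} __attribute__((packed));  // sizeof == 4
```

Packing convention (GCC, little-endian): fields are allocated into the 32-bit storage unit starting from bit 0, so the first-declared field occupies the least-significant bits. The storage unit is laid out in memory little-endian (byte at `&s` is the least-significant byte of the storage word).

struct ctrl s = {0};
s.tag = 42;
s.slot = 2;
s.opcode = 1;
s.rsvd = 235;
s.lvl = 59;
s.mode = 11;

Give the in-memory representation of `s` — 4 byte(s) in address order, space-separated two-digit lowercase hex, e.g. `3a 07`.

2a b5 be b3

[0+:7] tag=42 & 0x7f = 0x2a; word=0x0000002a
[7+:3] slot=2 & 0x7 = 0x2; word=0x0000012a
[10+:2] opcode=1 & 0x3 = 0x1; word=0x0000052a
[12+:8] rsvd=235 & 0xff = 0xeb; word=0x000eb52a
[20+:8] lvl=59 & 0xff = 0x3b; word=0x03beb52a
[28+:4] mode=11 & 0xf = 0xb; word=0xb3beb52a
word = 0xb3beb52a → little-endian bytes:
  [0]=0x2a  [1]=0xb5  [2]=0xbe  [3]=0xb3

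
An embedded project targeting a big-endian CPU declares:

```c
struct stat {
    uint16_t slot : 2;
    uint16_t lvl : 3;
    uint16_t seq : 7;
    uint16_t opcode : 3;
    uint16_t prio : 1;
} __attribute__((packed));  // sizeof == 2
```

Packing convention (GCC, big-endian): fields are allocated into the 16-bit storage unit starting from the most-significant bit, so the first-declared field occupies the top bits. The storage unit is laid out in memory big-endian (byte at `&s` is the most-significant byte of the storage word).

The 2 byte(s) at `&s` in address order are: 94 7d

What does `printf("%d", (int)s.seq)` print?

[0]=0x94 [1]=0x7d (big-endian) → word 0x947d
slot:2 @ bit 14 → (0x947d>>14)&0x3 = 0x2
lvl:3 @ bit 11 → (0x947d>>11)&0x7 = 0x2
seq:7 @ bit 4 → (0x947d>>4)&0x7f = 0x47  ←
opcode:3 @ bit 1 → (0x947d>>1)&0x7 = 0x6
prio:1 @ bit 0 → (0x947d>>0)&0x1 = 0x1

71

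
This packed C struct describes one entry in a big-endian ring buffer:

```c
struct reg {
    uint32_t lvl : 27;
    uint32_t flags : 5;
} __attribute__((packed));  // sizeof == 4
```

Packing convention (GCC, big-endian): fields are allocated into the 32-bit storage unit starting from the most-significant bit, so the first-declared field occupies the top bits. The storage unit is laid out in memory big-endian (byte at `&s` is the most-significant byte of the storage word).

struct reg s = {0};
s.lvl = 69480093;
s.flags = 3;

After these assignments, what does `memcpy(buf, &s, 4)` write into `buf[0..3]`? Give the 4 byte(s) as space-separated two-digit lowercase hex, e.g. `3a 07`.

lvl (27b) val=69480093 bits=0x4242e9d at bit 5: 0x8485d3a0
flags (5b) val=3 bits=0x3 at bit 0: 0x8485d3a3
word = 0x8485d3a3 → big-endian bytes:
  [0]=0x84  [1]=0x85  [2]=0xd3  [3]=0xa3

84 85 d3 a3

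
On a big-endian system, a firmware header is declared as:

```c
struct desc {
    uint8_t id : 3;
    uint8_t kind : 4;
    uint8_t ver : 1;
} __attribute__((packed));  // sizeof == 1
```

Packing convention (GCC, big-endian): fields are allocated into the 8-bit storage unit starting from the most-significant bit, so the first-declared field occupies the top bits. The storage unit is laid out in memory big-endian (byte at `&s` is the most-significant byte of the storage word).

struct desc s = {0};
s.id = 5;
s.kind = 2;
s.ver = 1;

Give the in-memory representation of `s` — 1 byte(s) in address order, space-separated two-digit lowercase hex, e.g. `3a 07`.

id (3b) val=5 bits=0x5 at bit 5: 0xa0
kind (4b) val=2 bits=0x2 at bit 1: 0xa4
ver (1b) val=1 bits=0x1 at bit 0: 0xa5
word = 0xa5 → big-endian bytes:
  [0]=0xa5

a5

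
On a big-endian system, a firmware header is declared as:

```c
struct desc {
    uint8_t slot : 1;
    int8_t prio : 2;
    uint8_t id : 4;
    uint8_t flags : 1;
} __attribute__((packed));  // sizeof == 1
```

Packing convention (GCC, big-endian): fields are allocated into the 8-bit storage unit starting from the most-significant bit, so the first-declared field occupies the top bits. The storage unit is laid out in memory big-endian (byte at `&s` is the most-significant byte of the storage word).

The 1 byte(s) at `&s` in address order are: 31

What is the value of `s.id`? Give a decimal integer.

[0]=0x31 (big-endian) → word 0x31
slot [7+:1] = (word>>7) & 0x1 = 0
prio [5+:2] = (word>>5) & 0x3 = 1
id [1+:4] = (word>>1) & 0xf = 8  ←
flags [0+:1] = (word>>0) & 0x1 = 1

8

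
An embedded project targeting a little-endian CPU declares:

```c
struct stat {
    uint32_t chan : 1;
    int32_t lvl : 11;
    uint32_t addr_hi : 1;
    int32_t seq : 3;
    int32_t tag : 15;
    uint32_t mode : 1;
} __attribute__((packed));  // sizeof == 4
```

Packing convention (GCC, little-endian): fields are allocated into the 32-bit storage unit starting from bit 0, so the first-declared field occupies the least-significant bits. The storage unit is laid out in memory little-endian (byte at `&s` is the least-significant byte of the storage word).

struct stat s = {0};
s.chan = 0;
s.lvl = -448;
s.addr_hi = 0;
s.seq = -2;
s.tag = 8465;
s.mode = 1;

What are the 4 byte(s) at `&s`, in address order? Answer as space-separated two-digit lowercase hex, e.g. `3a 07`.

chan:1 = 0 → 0x0 << 0 → word 0x00000000
lvl:11 = -448 → 0x640 << 1 → word 0x00000c80
addr_hi:1 = 0 → 0x0 << 12 → word 0x00000c80
seq:3 = -2 → 0x6 << 13 → word 0x0000cc80
tag:15 = 8465 → 0x2111 << 16 → word 0x2111cc80
mode:1 = 1 → 0x1 << 31 → word 0xa111cc80
word = 0xa111cc80 → little-endian bytes:
  [0]=0x80  [1]=0xcc  [2]=0x11  [3]=0xa1

80 cc 11 a1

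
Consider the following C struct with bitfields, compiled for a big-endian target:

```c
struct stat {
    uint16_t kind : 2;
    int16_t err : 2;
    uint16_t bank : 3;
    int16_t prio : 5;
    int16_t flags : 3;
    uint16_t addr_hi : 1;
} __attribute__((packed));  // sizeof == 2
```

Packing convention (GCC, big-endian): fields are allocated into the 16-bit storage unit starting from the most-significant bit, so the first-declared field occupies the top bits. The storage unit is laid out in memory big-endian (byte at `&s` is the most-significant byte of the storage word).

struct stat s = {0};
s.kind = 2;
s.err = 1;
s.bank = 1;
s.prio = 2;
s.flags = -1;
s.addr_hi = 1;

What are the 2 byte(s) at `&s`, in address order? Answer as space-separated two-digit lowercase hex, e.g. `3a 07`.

92 2f

[14+:2] kind=2 & 0x3 = 0x2; word=0x8000
[12+:2] err=1 & 0x3 = 0x1; word=0x9000
[9+:3] bank=1 & 0x7 = 0x1; word=0x9200
[4+:5] prio=2 & 0x1f = 0x2; word=0x9220
[1+:3] flags=-1 & 0x7 = 0x7; word=0x922e
[0+:1] addr_hi=1 & 0x1 = 0x1; word=0x922f
word = 0x922f → big-endian bytes:
  [0]=0x92  [1]=0x2f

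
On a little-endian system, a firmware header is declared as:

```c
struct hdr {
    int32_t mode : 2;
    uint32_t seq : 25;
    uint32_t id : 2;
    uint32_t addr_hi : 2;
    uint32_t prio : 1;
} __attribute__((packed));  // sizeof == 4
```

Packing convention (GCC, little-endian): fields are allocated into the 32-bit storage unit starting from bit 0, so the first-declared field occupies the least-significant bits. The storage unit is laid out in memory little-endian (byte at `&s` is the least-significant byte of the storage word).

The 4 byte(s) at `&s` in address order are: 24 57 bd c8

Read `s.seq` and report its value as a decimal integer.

[0]=0x24 [1]=0x57 [2]=0xbd [3]=0xc8 (little-endian) → word 0xc8bd5724
mode:2 @ bit 0 → (0xc8bd5724>>0)&0x3 = 0x0
seq:25 @ bit 2 → (0xc8bd5724>>2)&0x1ffffff = 0x2f55c9  ←
id:2 @ bit 27 → (0xc8bd5724>>27)&0x3 = 0x1
addr_hi:2 @ bit 29 → (0xc8bd5724>>29)&0x3 = 0x2
prio:1 @ bit 31 → (0xc8bd5724>>31)&0x1 = 0x1

3102153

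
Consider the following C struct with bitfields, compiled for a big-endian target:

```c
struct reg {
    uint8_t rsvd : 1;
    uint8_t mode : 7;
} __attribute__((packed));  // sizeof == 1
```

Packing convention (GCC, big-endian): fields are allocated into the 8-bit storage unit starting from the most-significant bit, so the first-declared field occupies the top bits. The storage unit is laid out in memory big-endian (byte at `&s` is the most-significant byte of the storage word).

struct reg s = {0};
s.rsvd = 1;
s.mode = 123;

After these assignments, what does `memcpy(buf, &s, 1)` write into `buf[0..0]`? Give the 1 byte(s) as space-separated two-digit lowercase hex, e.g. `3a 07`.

fb

[7+:1] rsvd=1 & 0x1 = 0x1; word=0x80
[0+:7] mode=123 & 0x7f = 0x7b; word=0xfb
word = 0xfb → big-endian bytes:
  [0]=0xfb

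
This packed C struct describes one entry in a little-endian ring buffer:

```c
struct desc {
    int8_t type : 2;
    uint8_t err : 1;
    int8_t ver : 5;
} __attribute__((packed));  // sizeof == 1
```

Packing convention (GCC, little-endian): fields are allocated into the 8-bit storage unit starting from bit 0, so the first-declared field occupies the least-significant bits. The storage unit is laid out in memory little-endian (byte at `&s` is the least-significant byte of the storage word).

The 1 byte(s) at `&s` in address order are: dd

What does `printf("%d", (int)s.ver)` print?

[0]=0xdd (little-endian) → word 0xdd
type:2 @ bit 0 → (0xdd>>0)&0x3 = 0x1
err:1 @ bit 2 → (0xdd>>2)&0x1 = 0x1
ver:5 @ bit 3 → (0xdd>>3)&0x1f = 0x1b  ←
ver signed 5b, MSB=1: 27 - 32 = -5

-5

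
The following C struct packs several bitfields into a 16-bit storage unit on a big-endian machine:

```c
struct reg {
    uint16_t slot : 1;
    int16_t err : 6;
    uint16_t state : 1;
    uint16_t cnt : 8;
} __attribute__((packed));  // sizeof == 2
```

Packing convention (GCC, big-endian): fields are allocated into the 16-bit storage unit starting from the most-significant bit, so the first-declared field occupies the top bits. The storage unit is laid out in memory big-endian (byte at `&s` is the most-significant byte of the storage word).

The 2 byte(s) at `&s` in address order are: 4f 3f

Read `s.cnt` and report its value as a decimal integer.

63

[0]=0x4f [1]=0x3f (big-endian) → word 0x4f3f
slot:1 @ bit 15 → (0x4f3f>>15)&0x1 = 0x0
err:6 @ bit 9 → (0x4f3f>>9)&0x3f = 0x27
state:1 @ bit 8 → (0x4f3f>>8)&0x1 = 0x1
cnt:8 @ bit 0 → (0x4f3f>>0)&0xff = 0x3f  ←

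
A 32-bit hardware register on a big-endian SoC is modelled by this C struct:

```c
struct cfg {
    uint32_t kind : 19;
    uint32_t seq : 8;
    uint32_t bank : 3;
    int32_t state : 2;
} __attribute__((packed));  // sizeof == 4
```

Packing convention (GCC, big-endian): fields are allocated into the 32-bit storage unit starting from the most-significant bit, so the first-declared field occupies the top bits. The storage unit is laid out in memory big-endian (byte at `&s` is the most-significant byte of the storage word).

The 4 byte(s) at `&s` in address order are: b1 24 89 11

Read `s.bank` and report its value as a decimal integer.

4

[0]=0xb1 [1]=0x24 [2]=0x89 [3]=0x11 (big-endian) → word 0xb1248911
kind:19 @ bit 13 → (0xb1248911>>13)&0x7ffff = 0x58924
seq:8 @ bit 5 → (0xb1248911>>5)&0xff = 0x48
bank:3 @ bit 2 → (0xb1248911>>2)&0x7 = 0x4  ←
state:2 @ bit 0 → (0xb1248911>>0)&0x3 = 0x1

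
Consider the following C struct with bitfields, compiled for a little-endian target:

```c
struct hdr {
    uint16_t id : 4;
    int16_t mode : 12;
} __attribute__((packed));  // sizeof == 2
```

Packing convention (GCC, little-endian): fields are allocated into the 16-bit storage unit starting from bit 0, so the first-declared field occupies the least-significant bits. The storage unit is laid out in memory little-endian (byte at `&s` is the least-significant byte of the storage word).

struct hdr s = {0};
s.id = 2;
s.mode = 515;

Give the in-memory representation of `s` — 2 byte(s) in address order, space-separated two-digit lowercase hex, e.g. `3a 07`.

id (4b) val=2 bits=0x2 at bit 0: 0x0002
mode (12b) val=515 bits=0x203 at bit 4: 0x2032
word = 0x2032 → little-endian bytes:
  [0]=0x32  [1]=0x20

32 20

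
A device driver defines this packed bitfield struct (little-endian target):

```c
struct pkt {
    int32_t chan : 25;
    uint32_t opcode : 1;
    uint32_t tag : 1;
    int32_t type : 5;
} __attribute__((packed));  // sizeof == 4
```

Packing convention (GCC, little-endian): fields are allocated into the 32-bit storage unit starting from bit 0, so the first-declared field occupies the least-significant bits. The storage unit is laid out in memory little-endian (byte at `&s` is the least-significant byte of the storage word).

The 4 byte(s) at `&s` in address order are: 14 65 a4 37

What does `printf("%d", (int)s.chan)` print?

-6003436

[0]=0x14 [1]=0x65 [2]=0xa4 [3]=0x37 (little-endian) → word 0x37a46514
chan:25 @ bit 0 → (0x37a46514>>0)&0x1ffffff = 0x1a46514  ←
opcode:1 @ bit 25 → (0x37a46514>>25)&0x1 = 0x1
tag:1 @ bit 26 → (0x37a46514>>26)&0x1 = 0x1
type:5 @ bit 27 → (0x37a46514>>27)&0x1f = 0x6
chan signed 25b, MSB=1: 27550996 - 33554432 = -6003436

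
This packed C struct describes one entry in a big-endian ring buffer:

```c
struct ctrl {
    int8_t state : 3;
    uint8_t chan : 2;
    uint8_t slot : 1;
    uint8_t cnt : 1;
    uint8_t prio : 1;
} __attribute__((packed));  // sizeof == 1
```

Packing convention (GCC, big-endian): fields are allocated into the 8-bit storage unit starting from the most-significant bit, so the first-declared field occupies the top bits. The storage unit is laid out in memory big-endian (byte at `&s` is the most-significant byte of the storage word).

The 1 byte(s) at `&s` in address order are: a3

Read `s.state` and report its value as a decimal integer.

[0]=0xa3 (big-endian) → word 0xa3
state [5+:3] = (word>>5) & 0x7 = 5  ←
chan [3+:2] = (word>>3) & 0x3 = 0
slot [2+:1] = (word>>2) & 0x1 = 0
cnt [1+:1] = (word>>1) & 0x1 = 1
prio [0+:1] = (word>>0) & 0x1 = 1
state signed 3b, MSB=1: 5 - 8 = -3

-3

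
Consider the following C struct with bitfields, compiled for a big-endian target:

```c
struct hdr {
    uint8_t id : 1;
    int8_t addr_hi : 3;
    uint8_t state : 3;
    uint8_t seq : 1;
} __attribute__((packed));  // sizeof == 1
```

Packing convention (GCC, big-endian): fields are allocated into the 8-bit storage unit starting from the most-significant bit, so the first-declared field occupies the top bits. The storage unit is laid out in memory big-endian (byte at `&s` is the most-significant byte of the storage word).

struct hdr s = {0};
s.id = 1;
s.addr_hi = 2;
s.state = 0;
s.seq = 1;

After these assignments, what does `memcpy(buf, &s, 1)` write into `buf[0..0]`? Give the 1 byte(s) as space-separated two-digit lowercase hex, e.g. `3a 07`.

[7+:1] id=1 & 0x1 = 0x1; word=0x80
[4+:3] addr_hi=2 & 0x7 = 0x2; word=0xa0
[1+:3] state=0 & 0x7 = 0x0; word=0xa0
[0+:1] seq=1 & 0x1 = 0x1; word=0xa1
word = 0xa1 → big-endian bytes:
  [0]=0xa1

a1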